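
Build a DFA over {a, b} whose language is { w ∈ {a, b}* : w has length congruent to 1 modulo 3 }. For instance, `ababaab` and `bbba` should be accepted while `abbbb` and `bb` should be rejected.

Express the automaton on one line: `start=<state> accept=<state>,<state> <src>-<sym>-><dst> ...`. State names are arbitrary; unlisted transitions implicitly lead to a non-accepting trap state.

Only the length mod 3 matters, so use a 3-cycle: from any state, every input symbol moves to the next state, wrapping q2 back to q0. Mark q1 accepting.
A 3-state machine:
        a   b  
>  q0   q1  q1 
 * q1   q2  q2 
   q2   q0  q0 
(> = start, * = accepting)

start=q0 accept=q1 q0-a->q1 q0-b->q1 q1-a->q2 q1-b->q2 q2-a->q0 q2-b->q0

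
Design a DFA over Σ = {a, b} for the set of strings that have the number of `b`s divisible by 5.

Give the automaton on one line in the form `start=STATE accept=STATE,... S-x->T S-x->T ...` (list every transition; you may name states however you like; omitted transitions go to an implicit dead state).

The only thing that matters is how many `b`s have appeared, reduced mod 5. Use one state per residue: S0 for 0, …, S4 for 4. Reading `b` moves to the next residue; anything else stays put. S0 is accepting.
5 states suffice.
        a   b  
>* S0   S0  S1 
   S1   S1  S2 
   S2   S2  S3 
   S3   S3  S4 
   S4   S4  S0 
(> = start, * = accepting)

start=S0 accept=S0 S0-a->S0 S0-b->S1 S1-a->S1 S1-b->S2 S2-a->S2 S2-b->S3 S3-a->S3 S3-b->S4 S4-a->S4 S4-b->S0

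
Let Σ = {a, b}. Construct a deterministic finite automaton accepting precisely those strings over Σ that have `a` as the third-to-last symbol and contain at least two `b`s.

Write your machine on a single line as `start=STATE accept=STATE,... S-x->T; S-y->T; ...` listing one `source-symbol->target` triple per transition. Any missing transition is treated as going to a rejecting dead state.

Build one automaton per condition and run them in lockstep. The first has 15 states tracking the last 3 symbols read; the second has 4 states tracking the count of `b`s, saturating at 3. A product state is a pair (one from each), accepting exactly when both do. Equivalent product states are then merged.
With 14 states:
          a    b  
>  s0     s1   s2 
   s1     s1   s3 
   s2     s4   s5 
   s3     s4   s6 
   s4     s7   s8 
   s5     s9   s5 
 * s6     s9   s5 
   s7     s7  s10 
   s8    s11   s6 
   s9    s12   s8 
 * s10   s11   s6 
 * s11   s12   s8 
   s12   s13  s10 
 * s13   s13  s10 
(> = start, * = accepting)

start=s0; accept=s6,s10,s11,s13; s0-a->s1; s0-b->s2; s1-a->s1; s1-b->s3; s2-a->s4; s2-b->s5; s3-a->s4; s3-b->s6; s4-a->s7; s4-b->s8; s5-a->s9; s5-b->s5; s6-a->s9; s6-b->s5; s7-a->s7; s7-b->s10; s8-a->s11; s8-b->s6; s9-a->s12; s9-b->s8; s10-a->s11; s10-b->s6; s11-a->s12; s11-b->s8; s12-a->s13; s12-b->s10; s13-a->s13; s13-b->s10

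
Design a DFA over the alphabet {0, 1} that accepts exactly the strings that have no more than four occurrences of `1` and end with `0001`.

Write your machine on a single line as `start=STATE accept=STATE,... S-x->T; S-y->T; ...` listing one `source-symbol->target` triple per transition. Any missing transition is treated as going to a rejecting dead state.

start=q0; accept=q10,q15,q18,q20; q0-0->q1; q0-1->q2; q1-0->q3; q1-1->q2; q2-0->q4; q2-1->q5; q3-0->q6; q3-1->q2; q4-0->q7; q4-1->q5; q5-0->q8; q5-1->q9; q6-0->q6; q6-1->q10; q7-0->q11; q7-1->q5; q8-0->q12; q8-1->q9; q9-0->q13; q9-1->q14; q10-0->q4; q10-1->q5; q11-0->q11; q11-1->q15; q12-0->q16; q12-1->q9; q13-0->q17; q13-1->q14; q14-0->q14; q14-1->q14; q15-0->q8; q15-1->q9; q16-0->q16; q16-1->q18; q17-0->q19; q17-1->q14; q18-0->q13; q18-1->q14; q19-0->q19; q19-1->q20; q20-0->q14; q20-1->q14

Build one automaton per condition and run them in lockstep. One (6 states) tracks the count of `1`s, saturating at 5; the other (5 states) tracks how much of the suffix `0001` has currently been matched. Each combined state is a pair, one component from each; accept when both components accept. Minimizing collapses redundant product states.
A 21-state machine:
          0    1  
>  q0     q1   q2 
   q1     q3   q2 
   q2     q4   q5 
   q3     q6   q2 
   q4     q7   q5 
   q5     q8   q9 
   q6     q6  q10 
   q7    q11   q5 
   q8    q12   q9 
   q9    q13  q14 
 * q10    q4   q5 
   q11   q11  q15 
   q12   q16   q9 
   q13   q17  q14 
   q14   q14  q14 
 * q15    q8   q9 
   q16   q16  q18 
   q17   q19  q14 
 * q18   q13  q14 
   q19   q19  q20 
 * q20   q14  q14 
(> = start, * = accepting)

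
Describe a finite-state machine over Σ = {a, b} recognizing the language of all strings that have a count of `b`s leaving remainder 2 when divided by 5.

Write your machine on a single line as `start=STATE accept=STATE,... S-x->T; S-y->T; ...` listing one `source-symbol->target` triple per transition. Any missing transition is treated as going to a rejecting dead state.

start=q0; accept=q2; q0-a->q0; q0-b->q1; q1-a->q1; q1-b->q2; q2-a->q2; q2-b->q3; q3-a->q3; q3-b->q4; q4-a->q4; q4-b->q0

Keep the running count of `b`s modulo 5: each `b` advances along the cycle q0 → q1 → q2 → q3 → q4 → q0 while other symbols loop. Accept at q2.
5 states suffice.
        a   b  
>  q0   q0  q1 
   q1   q1  q2 
 * q2   q2  q3 
   q3   q3  q4 
   q4   q4  q0 
(> = start, * = accepting)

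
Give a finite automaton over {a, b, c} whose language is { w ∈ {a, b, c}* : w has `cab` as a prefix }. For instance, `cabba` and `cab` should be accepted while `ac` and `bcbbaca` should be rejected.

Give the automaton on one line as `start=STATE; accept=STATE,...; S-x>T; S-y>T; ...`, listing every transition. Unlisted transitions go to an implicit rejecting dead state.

Walk along `cab` while the input agrees: from q0 take `c` to q1, and so on. Any deviation drops to the rejecting sink q4. Once q3 is reached the prefix is confirmed and every continuation is accepted.
        a   b   c  
>  q0   q4  q4  q1 
   q1   q2  q4  q4 
   q2   q4  q3  q4 
 * q3   q3  q3  q3 
   q4   q4  q4  q4 
(> = start, * = accepting)

start=q0; accept=q3; q0-a>q4; q0-b>q4; q0-c>q1; q1-a>q2; q1-b>q4; q1-c>q4; q2-a>q4; q2-b>q3; q2-c>q4; q3-a>q3; q3-b>q3; q3-c>q3; q4-a>q4; q4-b>q4; q4-c>q4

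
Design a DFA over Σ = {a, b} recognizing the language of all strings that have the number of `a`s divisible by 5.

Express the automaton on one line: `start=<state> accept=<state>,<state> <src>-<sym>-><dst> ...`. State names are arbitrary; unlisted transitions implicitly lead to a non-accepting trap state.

The only thing that matters is how many `a`s have appeared, reduced mod 5. Use one state per residue: s0 for 0, …, s4 for 4. Reading `a` moves to the next residue; anything else stays put. s0 is accepting.
A 5-state machine:
        a   b  
>* s0   s1  s0 
   s1   s2  s1 
   s2   s3  s2 
   s3   s4  s3 
   s4   s0  s4 
(> = start, * = accepting)

start=s0 accept=s0 s0-a->s1 s0-b->s0 s1-a->s2 s1-b->s1 s2-a->s3 s2-b->s2 s3-a->s4 s3-b->s3 s4-a->s0 s4-b->s4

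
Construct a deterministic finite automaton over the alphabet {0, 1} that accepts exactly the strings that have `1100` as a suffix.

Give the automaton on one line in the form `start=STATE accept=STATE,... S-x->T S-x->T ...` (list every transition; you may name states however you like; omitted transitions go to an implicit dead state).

start=q0 accept=q4 q0-0->q0 q0-1->q1 q1-0->q0 q1-1->q2 q2-0->q3 q2-1->q2 q3-0->q4 q3-1->q1 q4-0->q0 q4-1->q1

Remember how much of `1100` the current input suffix matches. State q0 means no match yet; q1 means the last symbol is `1`; q2 means the last 2 symbols are `11`; q3 means the last 3 symbols are `110`; q4 means the last 4 symbols are `1100`. Only q4 accepts. On a mismatch, fall back to the longest proper suffix that is still a prefix of `1100`.
A 5-state machine:
        0   1  
>  q0   q0  q1 
   q1   q0  q2 
   q2   q3  q2 
   q3   q4  q1 
 * q4   q0  q1 
(> = start, * = accepting)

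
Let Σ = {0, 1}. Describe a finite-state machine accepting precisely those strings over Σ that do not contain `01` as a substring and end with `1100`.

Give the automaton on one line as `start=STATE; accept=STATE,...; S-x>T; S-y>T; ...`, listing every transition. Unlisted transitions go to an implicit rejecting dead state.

Build one automaton per condition and run them in lockstep. The first has 3 states tracking partial matches of the forbidden pattern `01`; the second has 5 states tracking how much of the suffix `1100` has currently been matched. A product state is a pair (one from each), accepting exactly when both do. After merging equivalent states the machine shrinks.
        0   1  
>  q0   q1  q2 
   q1   q1  q1 
   q2   q1  q3 
   q3   q4  q3 
   q4   q5  q1 
 * q5   q1  q1 
(> = start, * = accepting)

start=q0; accept=q5; q0-0>q1; q0-1>q2; q1-0>q1; q1-1>q1; q2-0>q1; q2-1>q3; q3-0>q4; q3-1>q3; q4-0>q5; q4-1>q1; q5-0>q1; q5-1>q1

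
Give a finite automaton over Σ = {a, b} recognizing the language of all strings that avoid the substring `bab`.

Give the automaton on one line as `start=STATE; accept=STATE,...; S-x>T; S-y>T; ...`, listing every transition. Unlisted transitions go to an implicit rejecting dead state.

start=S0; accept=S0,S1,S2; S0-a>S0; S0-b>S1; S1-a>S2; S1-b>S1; S2-a>S0; S2-b>S3; S3-a>S3; S3-b>S3

This is the complement of 'contains `bab`'. Use the same substring-matching states — S0 through S3 holding how much of `bab` has just been matched — but flip the accepting set: everything except the trap S3 accepts.
4 states suffice.
        a   b  
>* S0   S0  S1 
 * S1   S2  S1 
 * S2   S0  S3 
   S3   S3  S3 
(> = start, * = accepting)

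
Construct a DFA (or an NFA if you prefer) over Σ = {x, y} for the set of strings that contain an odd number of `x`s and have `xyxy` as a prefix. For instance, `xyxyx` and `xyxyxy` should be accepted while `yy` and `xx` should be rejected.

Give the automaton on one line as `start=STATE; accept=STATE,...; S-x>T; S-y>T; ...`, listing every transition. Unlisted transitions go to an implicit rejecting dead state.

Handle the two conditions separately and then intersect. The first has 2 states tracking the count of `x`s modulo 2; the second has 6 states tracking whether the input so far still matches the prefix `xyxy`. A product state is a pair (one from each), accepting exactly when both do. Minimizing collapses redundant product states.
        x   y  
>  q0   q1  q2 
   q1   q2  q3 
   q2   q2  q2 
   q3   q4  q2 
   q4   q2  q5 
   q5   q6  q5 
 * q6   q5  q6 
(> = start, * = accepting)

start=q0; accept=q6; q0-x>q1; q0-y>q2; q1-x>q2; q1-y>q3; q2-x>q2; q2-y>q2; q3-x>q4; q3-y>q2; q4-x>q2; q4-y>q5; q5-x>q6; q5-y>q5; q6-x>q5; q6-y>q6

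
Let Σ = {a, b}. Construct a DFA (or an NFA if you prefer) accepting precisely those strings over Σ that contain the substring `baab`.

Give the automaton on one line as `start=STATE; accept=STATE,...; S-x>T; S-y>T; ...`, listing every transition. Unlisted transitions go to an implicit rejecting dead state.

start=S0; accept=S4; S0-a>S0; S0-b>S1; S1-a>S2; S1-b>S1; S2-a>S3; S2-b>S1; S3-a>S0; S3-b>S4; S4-a>S4; S4-b>S4

States S0..S3 record the length of the longest prefix of `baab` that matches the current input suffix. Reaching S4 means `baab` has been seen, and we stay there forever. Accept from S4.
        a   b  
>  S0   S0  S1 
   S1   S2  S1 
   S2   S3  S1 
   S3   S0  S4 
 * S4   S4  S4 
(> = start, * = accepting)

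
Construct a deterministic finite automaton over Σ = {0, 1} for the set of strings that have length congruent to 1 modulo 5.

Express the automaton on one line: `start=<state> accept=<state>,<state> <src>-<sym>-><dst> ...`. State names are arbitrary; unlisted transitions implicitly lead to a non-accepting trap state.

start=q0 accept=q1 q0-0->q1 q0-1->q1 q1-0->q2 q1-1->q2 q2-0->q3 q2-1->q3 q3-0->q4 q3-1->q4 q4-0->q0 q4-1->q0

Count input length modulo 5: every symbol advances one step around the cycle q0 → q1 → q2 → q3 → q4 → q0. Accept at q1.
With 5 states:
        0   1  
>  q0   q1  q1 
 * q1   q2  q2 
   q2   q3  q3 
   q3   q4  q4 
   q4   q0  q0 
(> = start, * = accepting)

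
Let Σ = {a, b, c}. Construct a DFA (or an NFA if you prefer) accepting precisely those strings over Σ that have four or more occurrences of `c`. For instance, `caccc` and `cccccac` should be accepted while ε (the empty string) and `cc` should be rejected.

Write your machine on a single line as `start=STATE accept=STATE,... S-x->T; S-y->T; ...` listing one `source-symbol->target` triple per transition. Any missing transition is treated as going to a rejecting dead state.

start=q0; accept=q4,q5; q0-a->q0; q0-b->q0; q0-c->q1; q1-a->q1; q1-b->q1; q1-c->q2; q2-a->q2; q2-b->q2; q2-c->q3; q3-a->q3; q3-b->q3; q3-c->q4; q4-a->q4; q4-b->q4; q4-c->q5; q5-a->q5; q5-b->q5; q5-c->q5

Count `c`s, saturating at 5: states q0 through q4 mean 0 through 4 `c`s seen; q5 means more than 4. Each `c` increments (capped at q5); other symbols loop. Accept from {q4, q5}.
        a   b   c  
>  q0   q0  q0  q1 
   q1   q1  q1  q2 
   q2   q2  q2  q3 
   q3   q3  q3  q4 
 * q4   q4  q4  q5 
 * q5   q5  q5  q5 
(> = start, * = accepting)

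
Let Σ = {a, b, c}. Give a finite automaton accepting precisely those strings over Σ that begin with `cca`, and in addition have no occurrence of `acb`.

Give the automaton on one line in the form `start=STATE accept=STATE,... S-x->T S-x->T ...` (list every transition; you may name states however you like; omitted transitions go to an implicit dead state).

Handle the two conditions separately and then intersect. The first has 5 states tracking whether the input so far still matches the prefix `cca`; the second has 4 states tracking partial matches of the forbidden pattern `acb`. A product state is a pair (one from each), accepting exactly when both do. After merging equivalent states the machine shrinks.
        a   b   c  
>  q0   q1  q1  q2 
   q1   q1  q1  q1 
   q2   q1  q1  q3 
   q3   q4  q1  q1 
 * q4   q4  q5  q6 
 * q5   q4  q5  q5 
 * q6   q4  q1  q5 
(> = start, * = accepting)

start=q0 accept=q4,q5,q6 q0-a->q1 q0-b->q1 q0-c->q2 q1-a->q1 q1-b->q1 q1-c->q1 q2-a->q1 q2-b->q1 q2-c->q3 q3-a->q4 q3-b->q1 q3-c->q1 q4-a->q4 q4-b->q5 q4-c->q6 q5-a->q4 q5-b->q5 q5-c->q5 q6-a->q4 q6-b->q1 q6-c->q5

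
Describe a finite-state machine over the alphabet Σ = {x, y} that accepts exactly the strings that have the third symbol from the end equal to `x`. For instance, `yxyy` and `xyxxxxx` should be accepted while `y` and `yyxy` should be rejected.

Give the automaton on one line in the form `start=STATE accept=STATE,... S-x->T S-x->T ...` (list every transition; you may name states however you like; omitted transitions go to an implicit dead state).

Because acceptance depends on a position counted from the end, the machine has to buffer the most recent 3 symbols. Make each state the string of the last up-to-3 symbols read; on input `x` shift the window left and append `x`. Accept when the buffered window has length 3 and begins with `x`.
15 states suffice.
       x  y 
>  A   B  C 
   B   D  E 
   C   F  G 
   D   H  I 
   E   J  K 
   F   L  M 
   G   N  O 
 * H   H  I 
 * I   J  K 
 * J   L  M 
 * K   N  O 
   L   H  I 
   M   J  K 
   N   L  M 
   O   N  O 
(> = start, * = accepting)

start=A accept=H,I,J,K A-x->B A-y->C B-x->D B-y->E C-x->F C-y->G D-x->H D-y->I E-x->J E-y->K F-x->L F-y->M G-x->N G-y->O H-x->H H-y->I I-x->J I-y->K J-x->L J-y->M K-x->N K-y->O L-x->H L-y->I M-x->J M-y->K N-x->L N-y->M O-x->N O-y->O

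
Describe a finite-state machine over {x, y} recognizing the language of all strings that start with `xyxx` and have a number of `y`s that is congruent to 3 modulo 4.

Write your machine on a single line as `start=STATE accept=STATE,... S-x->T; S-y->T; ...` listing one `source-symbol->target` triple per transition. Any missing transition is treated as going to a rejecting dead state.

start=A; accept=K; A-x->B; A-y->C; B-x->D; B-y->E; C-x->C; C-y->F; D-x->D; D-y->C; E-x->G; E-y->F; F-x->F; F-y->H; G-x->I; G-y->F; H-x->H; H-y->D; I-x->I; I-y->J; J-x->J; J-y->K; K-x->K; K-y->L; L-x->L; L-y->I

Handle the two conditions separately and then intersect. One (6 states) tracks whether the input so far still matches the prefix `xyxx`; the other (4 states) tracks the count of `y`s modulo 4. Each combined state is a pair, one component from each; accept when both components accept.
       x  y 
>  A   B  C 
   B   D  E 
   C   C  F 
   D   D  C 
   E   G  F 
   F   F  H 
   G   I  F 
   H   H  D 
   I   I  J 
   J   J  K 
 * K   K  L 
   L   L  I 
(> = start, * = accepting)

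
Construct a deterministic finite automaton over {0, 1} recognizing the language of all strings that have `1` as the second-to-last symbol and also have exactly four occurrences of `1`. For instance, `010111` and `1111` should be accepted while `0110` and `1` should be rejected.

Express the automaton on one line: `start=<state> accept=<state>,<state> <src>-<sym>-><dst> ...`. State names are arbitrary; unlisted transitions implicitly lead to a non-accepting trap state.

Build one automaton per condition and run them in lockstep. The first has 7 states tracking the last 2 symbols read; the second has 6 states tracking the count of `1`s, saturating at 5. A product state is a pair (one from each), accepting exactly when both do. After merging equivalent states the machine shrinks.
9 states suffice.
        0   1  
>  q0   q0  q1 
   q1   q1  q2 
   q2   q2  q3 
   q3   q4  q5 
   q4   q4  q6 
 * q5   q7  q8 
   q6   q7  q8 
 * q7   q8  q8 
   q8   q8  q8 
(> = start, * = accepting)

start=q0 accept=q5,q7 q0-0->q0 q0-1->q1 q1-0->q1 q1-1->q2 q2-0->q2 q2-1->q3 q3-0->q4 q3-1->q5 q4-0->q4 q4-1->q6 q5-0->q7 q5-1->q8 q6-0->q7 q6-1->q8 q7-0->q8 q7-1->q8 q8-0->q8 q8-1->q8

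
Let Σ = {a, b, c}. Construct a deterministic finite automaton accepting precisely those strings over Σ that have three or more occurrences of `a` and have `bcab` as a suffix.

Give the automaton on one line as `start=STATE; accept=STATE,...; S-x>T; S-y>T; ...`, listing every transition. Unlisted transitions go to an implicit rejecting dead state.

Build one automaton per condition and run them in lockstep. One (5 states) tracks the count of `a`s, saturating at 4; the other (5 states) tracks how much of the suffix `bcab` has currently been matched. Each combined state is a pair, one component from each; accept when both components accept.
23 states suffice.
          a    b    c  
>  q0     q1   q2   q0 
   q1     q3   q4   q1 
   q2     q1   q2   q5 
   q3     q6   q7   q3 
   q4     q3   q4   q8 
   q5     q9   q2   q0 
   q6    q10  q11   q6 
   q7     q6   q7  q12 
   q8    q13   q4   q1 
   q9     q3  q14   q1 
   q10   q10  q15  q10 
   q11   q10  q11  q16 
   q12   q17   q7   q3 
   q13    q6  q18   q3 
   q14    q3   q4   q8 
   q15   q10  q15  q19 
   q16   q20  q11   q6 
   q17   q10  q21   q6 
   q18    q6   q7  q12 
   q19   q20  q15  q10 
   q20   q10  q22  q10 
 * q21   q10  q11  q16 
 * q22   q10  q15  q19 
(> = start, * = accepting)

start=q0; accept=q21,q22; q0-a>q1; q0-b>q2; q0-c>q0; q1-a>q3; q1-b>q4; q1-c>q1; q2-a>q1; q2-b>q2; q2-c>q5; q3-a>q6; q3-b>q7; q3-c>q3; q4-a>q3; q4-b>q4; q4-c>q8; q5-a>q9; q5-b>q2; q5-c>q0; q6-a>q10; q6-b>q11; q6-c>q6; q7-a>q6; q7-b>q7; q7-c>q12; q8-a>q13; q8-b>q4; q8-c>q1; q9-a>q3; q9-b>q14; q9-c>q1; q10-a>q10; q10-b>q15; q10-c>q10; q11-a>q10; q11-b>q11; q11-c>q16; q12-a>q17; q12-b>q7; q12-c>q3; q13-a>q6; q13-b>q18; q13-c>q3; q14-a>q3; q14-b>q4; q14-c>q8; q15-a>q10; q15-b>q15; q15-c>q19; q16-a>q20; q16-b>q11; q16-c>q6; q17-a>q10; q17-b>q21; q17-c>q6; q18-a>q6; q18-b>q7; q18-c>q12; q19-a>q20; q19-b>q15; q19-c>q10; q20-a>q10; q20-b>q22; q20-c>q10; q21-a>q10; q21-b>q11; q21-c>q16; q22-a>q10; q22-b>q15; q22-c>q19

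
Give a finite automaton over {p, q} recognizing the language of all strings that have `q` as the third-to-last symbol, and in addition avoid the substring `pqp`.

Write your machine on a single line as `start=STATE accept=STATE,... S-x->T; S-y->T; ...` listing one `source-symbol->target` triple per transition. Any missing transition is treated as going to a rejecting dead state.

Handle the two conditions separately and then intersect. One (15 states) tracks the last 3 symbols read; the other (4 states) tracks partial matches of the forbidden pattern `pqp`. Each combined state is a pair, one component from each; accept when both components accept. Minimizing collapses redundant product states.
          p    q  
>  S0     S1   S2 
   S1     S1   S3 
   S2     S4   S5 
   S3     S6   S5 
   S4     S7   S8 
   S5     S9  S10 
   S6     S6   S6 
 * S7     S1   S3 
 * S8     S6   S5 
 * S9     S7   S8 
 * S10    S9  S10 
(> = start, * = accepting)

start=S0; accept=S7,S8,S9,S10; S0-p->S1; S0-q->S2; S1-p->S1; S1-q->S3; S2-p->S4; S2-q->S5; S3-p->S6; S3-q->S5; S4-p->S7; S4-q->S8; S5-p->S9; S5-q->S10; S6-p->S6; S6-q->S6; S7-p->S1; S7-q->S3; S8-p->S6; S8-q->S5; S9-p->S7; S9-q->S8; S10-p->S9; S10-q->S10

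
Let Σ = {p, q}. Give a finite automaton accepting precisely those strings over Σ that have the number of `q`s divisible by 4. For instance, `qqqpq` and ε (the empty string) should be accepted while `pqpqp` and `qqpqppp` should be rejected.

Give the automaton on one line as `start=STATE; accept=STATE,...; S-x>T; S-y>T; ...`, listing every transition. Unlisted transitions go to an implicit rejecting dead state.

start=S0; accept=S0; S0-p>S0; S0-q>S1; S1-p>S1; S1-q>S2; S2-p>S2; S2-q>S3; S3-p>S3; S3-q>S0

Keep the running count of `q`s modulo 4: each `q` advances along the cycle S0 → S1 → S2 → S3 → S0 while other symbols loop. Accept at S0.
4 states suffice.
        p   q  
>* S0   S0  S1 
   S1   S1  S2 
   S2   S2  S3 
   S3   S3  S0 
(> = start, * = accepting)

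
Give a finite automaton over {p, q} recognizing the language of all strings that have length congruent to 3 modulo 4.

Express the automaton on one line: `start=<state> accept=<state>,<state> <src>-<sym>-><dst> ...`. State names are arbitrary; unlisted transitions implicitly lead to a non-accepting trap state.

Count input length modulo 4: every symbol advances one step around the cycle A → B → C → D → A. Accept at D.
       p  q 
>  A   B  B 
   B   C  C 
   C   D  D 
 * D   A  A 
(> = start, * = accepting)

start=A accept=D A-p->B A-q->B B-p->C B-q->C C-p->D C-q->D D-p->A D-q->A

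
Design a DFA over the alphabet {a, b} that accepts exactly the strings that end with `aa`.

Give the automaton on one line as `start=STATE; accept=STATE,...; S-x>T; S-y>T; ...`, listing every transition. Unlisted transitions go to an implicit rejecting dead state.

Remember how much of `aa` the current input suffix matches. State q0 means no match yet; q1 means the last symbol is `a`; q2 means the last 2 symbols are `aa`. Only q2 accepts. On a mismatch, fall back to the longest proper suffix that is still a prefix of `aa`.
A 3-state machine:
        a   b  
>  q0   q1  q0 
   q1   q2  q0 
 * q2   q2  q0 
(> = start, * = accepting)

start=q0; accept=q2; q0-a>q1; q0-b>q0; q1-a>q2; q1-b>q0; q2-a>q2; q2-b>q0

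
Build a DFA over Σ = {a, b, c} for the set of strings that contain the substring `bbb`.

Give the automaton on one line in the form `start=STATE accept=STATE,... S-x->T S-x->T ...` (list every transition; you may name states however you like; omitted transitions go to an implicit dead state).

Track how much of `bbb` has been matched so far: state q0 is no progress, q3 is the absorbing accept state reached once `bbb` has occurred. Intermediate states record partial matches; on a mismatch, fall back to the longest reusable overlap.
        a   b   c  
>  q0   q0  q1  q0 
   q1   q0  q2  q0 
   q2   q0  q3  q0 
 * q3   q3  q3  q3 
(> = start, * = accepting)

start=q0 accept=q3 q0-a->q0 q0-b->q1 q0-c->q0 q1-a->q0 q1-b->q2 q1-c->q0 q2-a->q0 q2-b->q3 q2-c->q0 q3-a->q3 q3-b->q3 q3-c->q3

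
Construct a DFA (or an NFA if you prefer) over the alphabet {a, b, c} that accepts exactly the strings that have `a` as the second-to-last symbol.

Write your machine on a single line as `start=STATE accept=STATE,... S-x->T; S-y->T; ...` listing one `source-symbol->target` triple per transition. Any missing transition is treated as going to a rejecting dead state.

Because acceptance depends on a position counted from the end, the machine has to buffer the most recent 2 symbols. Make each state the string of the last up-to-2 symbols read; on input `x` shift the window left and append `x`. Accept when the buffered window has length 2 and begins with `a`.
13 states suffice.
          a    b    c  
>  S0     S1   S2   S3 
   S1     S4   S5   S6 
   S2     S7   S8   S9 
   S3    S10  S11  S12 
 * S4     S4   S5   S6 
 * S5     S7   S8   S9 
 * S6    S10  S11  S12 
   S7     S4   S5   S6 
   S8     S7   S8   S9 
   S9    S10  S11  S12 
   S10    S4   S5   S6 
   S11    S7   S8   S9 
   S12   S10  S11  S12 
(> = start, * = accepting)

start=S0; accept=S4,S5,S6; S0-a->S1; S0-b->S2; S0-c->S3; S1-a->S4; S1-b->S5; S1-c->S6; S2-a->S7; S2-b->S8; S2-c->S9; S3-a->S10; S3-b->S11; S3-c->S12; S4-a->S4; S4-b->S5; S4-c->S6; S5-a->S7; S5-b->S8; S5-c->S9; S6-a->S10; S6-b->S11; S6-c->S12; S7-a->S4; S7-b->S5; S7-c->S6; S8-a->S7; S8-b->S8; S8-c->S9; S9-a->S10; S9-b->S11; S9-c->S12; S10-a->S4; S10-b->S5; S10-c->S6; S11-a->S7; S11-b->S8; S11-c->S9; S12-a->S10; S12-b->S11; S12-c->S12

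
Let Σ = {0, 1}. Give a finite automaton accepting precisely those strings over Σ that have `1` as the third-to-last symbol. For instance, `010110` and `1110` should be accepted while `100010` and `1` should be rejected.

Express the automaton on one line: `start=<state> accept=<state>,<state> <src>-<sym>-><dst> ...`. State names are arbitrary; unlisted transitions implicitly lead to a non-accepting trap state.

Because acceptance depends on a position counted from the end, the machine has to buffer the most recent 3 symbols. Make each state the string of the last up-to-3 symbols read; on input `x` shift the window left and append `x`. Accept when the buffered window has length 3 and begins with `1`.
A 15-state machine:
          0    1  
>  S0     S1   S2 
   S1     S3   S4 
   S2     S5   S6 
   S3     S7   S8 
   S4     S9  S10 
   S5    S11  S12 
   S6    S13  S14 
   S7     S7   S8 
   S8     S9  S10 
   S9    S11  S12 
   S10   S13  S14 
 * S11    S7   S8 
 * S12    S9  S10 
 * S13   S11  S12 
 * S14   S13  S14 
(> = start, * = accepting)

start=S0 accept=S11,S12,S13,S14 S0-0->S1 S0-1->S2 S1-0->S3 S1-1->S4 S2-0->S5 S2-1->S6 S3-0->S7 S3-1->S8 S4-0->S9 S4-1->S10 S5-0->S11 S5-1->S12 S6-0->S13 S6-1->S14 S7-0->S7 S7-1->S8 S8-0->S9 S8-1->S10 S9-0->S11 S9-1->S12 S10-0->S13 S10-1->S14 S11-0->S7 S11-1->S8 S12-0->S9 S12-1->S10 S13-0->S11 S13-1->S12 S14-0->S13 S14-1->S14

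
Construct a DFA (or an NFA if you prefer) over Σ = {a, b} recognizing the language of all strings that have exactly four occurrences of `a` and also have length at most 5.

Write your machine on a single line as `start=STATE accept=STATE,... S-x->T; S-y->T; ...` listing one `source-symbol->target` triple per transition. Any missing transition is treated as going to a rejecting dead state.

Run two small machines in parallel and take their product. One (6 states) tracks the count of `a`s, saturating at 5; the other (7 states) tracks the input length, saturating at 6. Each combined state is a pair, one component from each; accept when both components accept. Minimizing collapses redundant product states.
An 11-state machine:
          a    b  
>  q0     q1   q2 
   q1     q3   q4 
   q2     q4   q5 
   q3     q6   q7 
   q4     q7   q5 
   q5     q5   q5 
   q6     q8   q9 
   q7     q9   q5 
 * q8     q5  q10 
   q9    q10   q5 
 * q10    q5   q5 
(> = start, * = accepting)

start=q0; accept=q8,q10; q0-a->q1; q0-b->q2; q1-a->q3; q1-b->q4; q2-a->q4; q2-b->q5; q3-a->q6; q3-b->q7; q4-a->q7; q4-b->q5; q5-a->q5; q5-b->q5; q6-a->q8; q6-b->q9; q7-a->q9; q7-b->q5; q8-a->q5; q8-b->q10; q9-a->q10; q9-b->q5; q10-a->q5; q10-b->q5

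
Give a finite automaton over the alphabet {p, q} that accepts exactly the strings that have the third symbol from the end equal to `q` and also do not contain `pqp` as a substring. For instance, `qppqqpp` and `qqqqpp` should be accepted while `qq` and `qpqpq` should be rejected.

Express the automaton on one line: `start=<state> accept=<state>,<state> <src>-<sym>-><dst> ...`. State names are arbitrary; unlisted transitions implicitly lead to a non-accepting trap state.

Run two small machines in parallel and take their product. One (15 states) tracks the last 3 symbols read; the other (4 states) tracks partial matches of the forbidden pattern `pqp`. Each combined state is a pair, one component from each; accept when both components accept.
A 22-state machine:
          p    q  
>  S0     S1   S2 
   S1     S3   S4 
   S2     S5   S6 
   S3     S7   S8 
   S4     S9  S10 
   S5    S11  S12 
   S6    S13  S14 
   S7     S7   S8 
   S8     S9  S10 
   S9    S15  S16 
   S10   S13  S14 
 * S11    S7   S8 
 * S12    S9  S10 
 * S13   S11  S12 
 * S14   S13  S14 
   S15   S17  S18 
   S16    S9  S19 
   S17   S17  S18 
   S18    S9  S19 
   S19   S20  S21 
   S20   S15  S16 
   S21   S20  S21 
(> = start, * = accepting)

start=S0 accept=S11,S12,S13,S14 S0-p->S1 S0-q->S2 S1-p->S3 S1-q->S4 S2-p->S5 S2-q->S6 S3-p->S7 S3-q->S8 S4-p->S9 S4-q->S10 S5-p->S11 S5-q->S12 S6-p->S13 S6-q->S14 S7-p->S7 S7-q->S8 S8-p->S9 S8-q->S10 S9-p->S15 S9-q->S16 S10-p->S13 S10-q->S14 S11-p->S7 S11-q->S8 S12-p->S9 S12-q->S10 S13-p->S11 S13-q->S12 S14-p->S13 S14-q->S14 S15-p->S17 S15-q->S18 S16-p->S9 S16-q->S19 S17-p->S17 S17-q->S18 S18-p->S9 S18-q->S19 S19-p->S20 S19-q->S21 S20-p->S15 S20-q->S16 S21-p->S20 S21-q->S21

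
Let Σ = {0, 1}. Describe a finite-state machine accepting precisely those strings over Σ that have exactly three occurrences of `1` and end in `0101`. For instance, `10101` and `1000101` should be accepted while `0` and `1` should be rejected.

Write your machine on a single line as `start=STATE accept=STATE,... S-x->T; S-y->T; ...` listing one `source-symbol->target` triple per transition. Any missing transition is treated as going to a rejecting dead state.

start=s0; accept=s6; s0-0->s0; s0-1->s1; s1-0->s2; s1-1->s3; s2-0->s2; s2-1->s4; s3-0->s3; s3-1->s3; s4-0->s5; s4-1->s3; s5-0->s3; s5-1->s6; s6-0->s3; s6-1->s3

Build one automaton per condition and run them in lockstep. One (5 states) tracks the count of `1`s, saturating at 4; the other (5 states) tracks how much of the suffix `0101` has currently been matched. Each combined state is a pair, one component from each; accept when both components accept. Equivalent product states are then merged.
A 7-state machine:
        0   1  
>  s0   s0  s1 
   s1   s2  s3 
   s2   s2  s4 
   s3   s3  s3 
   s4   s5  s3 
   s5   s3  s6 
 * s6   s3  s3 
(> = start, * = accepting)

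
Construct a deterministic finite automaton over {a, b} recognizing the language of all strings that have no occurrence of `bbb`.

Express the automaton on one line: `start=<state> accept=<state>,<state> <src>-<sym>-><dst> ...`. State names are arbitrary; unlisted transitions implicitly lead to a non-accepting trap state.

This is the complement of 'contains `bbb`'. Use the same substring-matching states — s0 through s3 holding how much of `bbb` has just been matched — but flip the accepting set: everything except the trap s3 accepts.
        a   b  
>* s0   s0  s1 
 * s1   s0  s2 
 * s2   s0  s3 
   s3   s3  s3 
(> = start, * = accepting)

start=s0 accept=s0,s1,s2 s0-a->s0 s0-b->s1 s1-a->s0 s1-b->s2 s2-a->s0 s2-b->s3 s3-a->s3 s3-b->s3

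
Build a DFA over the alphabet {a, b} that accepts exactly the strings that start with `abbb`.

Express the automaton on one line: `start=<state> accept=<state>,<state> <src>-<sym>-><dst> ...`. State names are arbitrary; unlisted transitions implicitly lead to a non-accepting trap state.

Check the first 4 symbols one by one: q0 through q3 record how many have matched `abbb` so far; any wrong symbol goes to the dead state q5. After all 4 match we enter the accepting sink q4.
        a   b  
>  q0   q1  q5 
   q1   q5  q2 
   q2   q5  q3 
   q3   q5  q4 
 * q4   q4  q4 
   q5   q5  q5 
(> = start, * = accepting)

start=q0 accept=q4 q0-a->q1 q0-b->q5 q1-a->q5 q1-b->q2 q2-a->q5 q2-b->q3 q3-a->q5 q3-b->q4 q4-a->q4 q4-b->q4 q5-a->q5 q5-b->q5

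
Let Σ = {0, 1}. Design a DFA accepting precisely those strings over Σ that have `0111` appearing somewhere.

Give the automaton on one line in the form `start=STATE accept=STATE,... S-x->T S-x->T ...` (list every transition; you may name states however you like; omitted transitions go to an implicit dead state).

start=S0 accept=S4 S0-0->S1 S0-1->S0 S1-0->S1 S1-1->S2 S2-0->S1 S2-1->S3 S3-0->S1 S3-1->S4 S4-0->S4 S4-1->S4

Track how much of `0111` has been matched so far: state S0 is no progress, S4 is the absorbing accept state reached once `0111` has occurred. Intermediate states record partial matches; on a mismatch, fall back to the longest reusable overlap.
        0   1  
>  S0   S1  S0 
   S1   S1  S2 
   S2   S1  S3 
   S3   S1  S4 
 * S4   S4  S4 
(> = start, * = accepting)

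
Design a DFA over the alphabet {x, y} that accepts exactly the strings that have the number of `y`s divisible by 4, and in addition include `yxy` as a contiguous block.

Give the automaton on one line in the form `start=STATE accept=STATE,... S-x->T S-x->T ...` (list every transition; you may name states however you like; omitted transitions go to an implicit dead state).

start=s0 accept=s12 s0-x->s0 s0-y->s1 s1-x->s2 s1-y->s3 s2-x->s4 s2-y->s5 s3-x->s6 s3-y->s7 s4-x->s4 s4-y->s3 s5-x->s5 s5-y->s8 s6-x->s9 s6-y->s8 s7-x->s10 s7-y->s11 s8-x->s8 s8-y->s12 s9-x->s9 s9-y->s7 s10-x->s13 s10-y->s12 s11-x->s14 s11-y->s1 s12-x->s12 s12-y->s15 s13-x->s13 s13-y->s11 s14-x->s0 s14-y->s15 s15-x->s15 s15-y->s5

Build one automaton per condition and run them in lockstep. The first has 4 states tracking the count of `y`s modulo 4; the second has 4 states tracking whether and how much of `yxy` has been seen. A product state is a pair (one from each), accepting exactly when both do.
16 states suffice.
          x    y  
>  s0     s0   s1 
   s1     s2   s3 
   s2     s4   s5 
   s3     s6   s7 
   s4     s4   s3 
   s5     s5   s8 
   s6     s9   s8 
   s7    s10  s11 
   s8     s8  s12 
   s9     s9   s7 
   s10   s13  s12 
   s11   s14   s1 
 * s12   s12  s15 
   s13   s13  s11 
   s14    s0  s15 
   s15   s15   s5 
(> = start, * = accepting)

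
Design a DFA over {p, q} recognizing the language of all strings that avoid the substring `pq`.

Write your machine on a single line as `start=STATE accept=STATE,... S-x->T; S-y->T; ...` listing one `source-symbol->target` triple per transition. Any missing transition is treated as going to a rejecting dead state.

This is the complement of 'contains `pq`'. Use the same substring-matching states — S0 through S2 holding how much of `pq` has just been matched — but flip the accepting set: everything except the trap S2 accepts.
        p   q  
>* S0   S1  S0 
 * S1   S1  S2 
   S2   S2  S2 
(> = start, * = accepting)

start=S0; accept=S0,S1; S0-p->S1; S0-q->S0; S1-p->S1; S1-q->S2; S2-p->S2; S2-q->S2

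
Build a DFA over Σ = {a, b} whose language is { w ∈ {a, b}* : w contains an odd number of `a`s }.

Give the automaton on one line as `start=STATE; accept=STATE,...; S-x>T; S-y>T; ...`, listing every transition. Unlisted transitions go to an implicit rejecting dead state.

Keep the running count of `a`s modulo 2: each `a` advances along the cycle S0 → S1 → S0 while other symbols loop. Accept at S1.
A 2-state machine:
        a   b  
>  S0   S1  S0 
 * S1   S0  S1 
(> = start, * = accepting)

start=S0; accept=S1; S0-a>S1; S0-b>S0; S1-a>S0; S1-b>S1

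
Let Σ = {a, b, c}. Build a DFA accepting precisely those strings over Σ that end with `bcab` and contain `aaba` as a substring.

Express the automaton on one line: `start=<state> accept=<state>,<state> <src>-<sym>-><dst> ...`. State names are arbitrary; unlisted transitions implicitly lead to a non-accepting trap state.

Handle the two conditions separately and then intersect. One (5 states) tracks how much of the suffix `bcab` has currently been matched; the other (5 states) tracks whether and how much of `aaba` has been seen. Each combined state is a pair, one component from each; accept when both components accept. Equivalent product states are then merged.
9 states suffice.
        a   b   c  
>  s0   s1  s0  s0 
   s1   s2  s0  s0 
   s2   s2  s3  s0 
   s3   s4  s0  s0 
   s4   s4  s5  s4 
   s5   s4  s5  s6 
   s6   s7  s5  s4 
   s7   s4  s8  s4 
 * s8   s4  s5  s6 
(> = start, * = accepting)

start=s0 accept=s8 s0-a->s1 s0-b->s0 s0-c->s0 s1-a->s2 s1-b->s0 s1-c->s0 s2-a->s2 s2-b->s3 s2-c->s0 s3-a->s4 s3-b->s0 s3-c->s0 s4-a->s4 s4-b->s5 s4-c->s4 s5-a->s4 s5-b->s5 s5-c->s6 s6-a->s7 s6-b->s5 s6-c->s4 s7-a->s4 s7-b->s8 s7-c->s4 s8-a->s4 s8-b->s5 s8-c->s6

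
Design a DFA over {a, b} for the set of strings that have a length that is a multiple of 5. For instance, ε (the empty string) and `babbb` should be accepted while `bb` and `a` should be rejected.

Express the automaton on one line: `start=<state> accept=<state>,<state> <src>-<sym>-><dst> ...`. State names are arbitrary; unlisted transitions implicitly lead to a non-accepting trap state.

start=S0 accept=S0 S0-a->S1 S0-b->S1 S1-a->S2 S1-b->S2 S2-a->S3 S2-b->S3 S3-a->S4 S3-b->S4 S4-a->S0 S4-b->S0

Count input length modulo 5: every symbol advances one step around the cycle S0 → S1 → S2 → S3 → S4 → S0. Accept at S0.
5 states suffice.
        a   b  
>* S0   S1  S1 
   S1   S2  S2 
   S2   S3  S3 
   S3   S4  S4 
   S4   S0  S0 
(> = start, * = accepting)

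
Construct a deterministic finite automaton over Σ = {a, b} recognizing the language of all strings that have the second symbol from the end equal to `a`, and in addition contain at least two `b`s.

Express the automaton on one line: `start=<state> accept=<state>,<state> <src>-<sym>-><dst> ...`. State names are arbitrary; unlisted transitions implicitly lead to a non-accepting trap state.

start=s0 accept=s4,s6 s0-a->s0 s0-b->s1 s1-a->s2 s1-b->s3 s2-a->s2 s2-b->s4 s3-a->s5 s3-b->s3 s4-a->s5 s4-b->s3 s5-a->s6 s5-b->s4 s6-a->s6 s6-b->s4

Run two small machines in parallel and take their product. One (7 states) tracks the last 2 symbols read; the other (4 states) tracks the count of `b`s, saturating at 3. Each combined state is a pair, one component from each; accept when both components accept. Minimizing collapses redundant product states.
7 states suffice.
        a   b  
>  s0   s0  s1 
   s1   s2  s3 
   s2   s2  s4 
   s3   s5  s3 
 * s4   s5  s3 
   s5   s6  s4 
 * s6   s6  s4 
(> = start, * = accepting)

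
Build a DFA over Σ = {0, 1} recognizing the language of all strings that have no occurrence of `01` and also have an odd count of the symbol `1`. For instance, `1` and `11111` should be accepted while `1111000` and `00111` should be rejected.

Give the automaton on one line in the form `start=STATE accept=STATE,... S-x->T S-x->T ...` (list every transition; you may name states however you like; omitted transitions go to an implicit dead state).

start=q0 accept=q2,q3 q0-0->q1 q0-1->q2 q1-0->q1 q1-1->q1 q2-0->q3 q2-1->q0 q3-0->q3 q3-1->q1

Run two small machines in parallel and take their product. One (3 states) tracks partial matches of the forbidden pattern `01`; the other (2 states) tracks the count of `1`s modulo 2. Each combined state is a pair, one component from each; accept when both components accept. After merging equivalent states the machine shrinks.
        0   1  
>  q0   q1  q2 
   q1   q1  q1 
 * q2   q3  q0 
 * q3   q3  q1 
(> = start, * = accepting)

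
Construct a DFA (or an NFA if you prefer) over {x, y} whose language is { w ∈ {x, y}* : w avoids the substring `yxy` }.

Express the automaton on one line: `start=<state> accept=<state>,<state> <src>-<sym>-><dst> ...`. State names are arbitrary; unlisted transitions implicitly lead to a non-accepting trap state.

This is the complement of 'contains `yxy`'. Use the same substring-matching states — q0 through q3 holding how much of `yxy` has just been matched — but flip the accepting set: everything except the trap q3 accepts.
        x   y  
>* q0   q0  q1 
 * q1   q2  q1 
 * q2   q0  q3 
   q3   q3  q3 
(> = start, * = accepting)

start=q0 accept=q0,q1,q2 q0-x->q0 q0-y->q1 q1-x->q2 q1-y->q1 q2-x->q0 q2-y->q3 q3-x->q3 q3-y->q3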